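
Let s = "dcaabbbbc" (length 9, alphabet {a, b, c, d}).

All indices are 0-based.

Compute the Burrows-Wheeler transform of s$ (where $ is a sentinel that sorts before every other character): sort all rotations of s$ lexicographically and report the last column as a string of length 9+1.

rank  rotation    last
    0  $dcaabbbbc  c
    1  aabbbbc$dc  c
    2  abbbbc$dca  a
    3  bbbbc$dcaa  a
    4  bbbc$dcaab  b
    5  bbc$dcaabb  b
    6  bc$dcaabbb  b
    7  c$dcaabbbb  b
    8  caabbbbc$d  d
    9  dcaabbbbc$  $

ccaabbbbd$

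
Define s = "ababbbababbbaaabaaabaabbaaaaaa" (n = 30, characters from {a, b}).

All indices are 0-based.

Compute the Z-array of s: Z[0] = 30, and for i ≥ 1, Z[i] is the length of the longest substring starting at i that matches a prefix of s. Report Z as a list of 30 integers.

[30, 0, 2, 0, 0, 0, 7, 0, 2, 0, 0, 0, 1, 1, 3, 0, 1, 1, 3, 0, 1, 2, 0, 0, 1, 1, 1, 1, 1, 1]

Z[0]=30
i=1: fresh scan; Z[1]=0
i=2: fresh scan; Z[2]=2 grow→box=[2,4)
i=3: min(r-i=1, Z[1]=0)=0; Z[3]=0
i=4: fresh scan; Z[4]=0
i=5: fresh scan; Z[5]=0
i=6: fresh scan; Z[6]=7 grow→box=[6,13)
i=7: min(r-i=6, Z[1]=0)=0; Z[7]=0
i=8: min(r-i=5, Z[2]=2)=2; Z[8]=2
i=9: min(r-i=4, Z[3]=0)=0; Z[9]=0
i=10: min(r-i=3, Z[4]=0)=0; Z[10]=0
i=11: min(r-i=2, Z[5]=0)=0; Z[11]=0
i=12: min(r-i=1, Z[6]=7)=1; Z[12]=1
i=13: fresh scan; Z[13]=1 grow→box=[13,14)
i=14: fresh scan; Z[14]=3 grow→box=[14,17)
i=15: min(r-i=2, Z[1]=0)=0; Z[15]=0
i=16: min(r-i=1, Z[2]=2)=1; Z[16]=1
i=17: fresh scan; Z[17]=1 grow→box=[17,18)
i=18: fresh scan; Z[18]=3 grow→box=[18,21)
i=19: min(r-i=2, Z[1]=0)=0; Z[19]=0
i=20: min(r-i=1, Z[2]=2)=1; Z[20]=1
i=21: fresh scan; Z[21]=2 grow→box=[21,23)
i=22: min(r-i=1, Z[1]=0)=0; Z[22]=0
i=23: fresh scan; Z[23]=0
i=24: fresh scan; Z[24]=1 grow→box=[24,25)
i=25: fresh scan; Z[25]=1 grow→box=[25,26)
i=26: fresh scan; Z[26]=1 grow→box=[26,27)
i=27: fresh scan; Z[27]=1 grow→box=[27,28)
i=28: fresh scan; Z[28]=1 grow→box=[28,29)
i=29: fresh scan; Z[29]=1 grow→box=[29,30)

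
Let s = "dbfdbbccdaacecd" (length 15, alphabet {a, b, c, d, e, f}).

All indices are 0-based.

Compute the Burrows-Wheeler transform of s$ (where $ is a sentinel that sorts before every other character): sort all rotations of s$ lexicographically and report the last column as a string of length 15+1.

rank  rotation          last
    0  $dbfdbbccdaacecd  d
    1  aacecd$dbfdbbccd  d
    2  acecd$dbfdbbccda  a
    3  bbccdaacecd$dbfd  d
    4  bccdaacecd$dbfdb  b
    5  bfdbbccdaacecd$d  d
    6  ccdaacecd$dbfdbb  b
    7  cd$dbfdbbccdaace  e
    8  cdaacecd$dbfdbbc  c
    9  cecd$dbfdbbccdaa  a
   10  d$dbfdbbccdaacec  c
   11  daacecd$dbfdbbcc  c
   12  dbbccdaacecd$dbf  f
   13  dbfdbbccdaacecd$  $
   14  ecd$dbfdbbccdaac  c
   15  fdbbccdaacecd$db  b

ddadbdbecaccf$cb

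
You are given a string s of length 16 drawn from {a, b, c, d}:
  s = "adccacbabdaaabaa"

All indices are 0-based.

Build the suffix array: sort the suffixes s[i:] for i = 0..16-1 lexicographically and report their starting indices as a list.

rank→(start, suffix):
  0 → (15, 'a')
  1 → (14, 'aa')
  2 → (10, 'aaabaa')
  3 → (11, 'aabaa')
  4 → (12, 'abaa')
  5 → (7, 'abdaaabaa')
  6 → (4, 'acbabdaaabaa')
  7 → (0, 'adccacbabdaaabaa')
  8 → (13, 'baa')
  9 → (6, 'babdaaabaa')
  10 → (8, 'bdaaabaa')
  11 → (3, 'cacbabdaaabaa')
  12 → (5, 'cbabdaaabaa')
  13 → (2, 'ccacbabdaaabaa')
  14 → (9, 'daaabaa')
  15 → (1, 'dccacbabdaaabaa')

[15, 14, 10, 11, 12, 7, 4, 0, 13, 6, 8, 3, 5, 2, 9, 1]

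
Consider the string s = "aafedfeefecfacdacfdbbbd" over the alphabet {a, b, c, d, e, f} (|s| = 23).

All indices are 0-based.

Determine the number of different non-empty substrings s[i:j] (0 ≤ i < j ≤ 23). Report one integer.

254

rank | idx | suffix
   0 |   0 | aafedfeefecfacdacfdbbbd
   1 |  12 | acdacfdbbbd
   2 |  15 | acfdbbbd
   3 |   1 | afedfeefecfacdacfdbbbd
   4 |  19 | bbbd
   5 |  20 | bbd
   6 |  21 | bd
   7 |  13 | cdacfdbbbd
   8 |  10 | cfacdacfdbbbd
   9 |  16 | cfdbbbd
  10 |  22 | d
  11 |  14 | dacfdbbbd
  12 |  18 | dbbbd
  13 |   4 | dfeefecfacdacfdbbbd
  14 |   9 | ecfacdacfdbbbd
  15 |   3 | edfeefecfacdacfdbbbd
  16 |   6 | eefecfacdacfdbbbd
  17 |   7 | efecfacdacfdbbbd
  18 |  11 | facdacfdbbbd
  19 |  17 | fdbbbd
  20 |   8 | fecfacdacfdbbbd
  21 |   2 | fedfeefecfacdacfdbbbd
  22 |   5 | feefecfacdacfdbbbd

SA = [0, 12, 15, 1, 19, 20, 21, 13, 10, 16, 22, 14, 18, 4, 9, 3, 6, 7, 11, 17, 8, 2, 5]
[i] adj suffixes → lcp
  [1] 0/12 → 1 ('a')
  [2] 12/15 → 2 ('ac')
  [3] 15/1 → 1 ('a')
  [4] 1/19 → 0 ('')
  [5] 19/20 → 2 ('bb')
  [6] 20/21 → 1 ('b')
  [7] 21/13 → 0 ('')
  [8] 13/10 → 1 ('c')
  [9] 10/16 → 2 ('cf')
  [10] 16/22 → 0 ('')
  [11] 22/14 → 1 ('d')
  [12] 14/18 → 1 ('d')
  [13] 18/4 → 1 ('d')
  [14] 4/9 → 0 ('')
  [15] 9/3 → 1 ('e')
  [16] 3/6 → 1 ('e')
  [17] 6/7 → 1 ('e')
  [18] 7/11 → 0 ('')
  [19] 11/17 → 1 ('f')
  [20] 17/8 → 1 ('f')
  [21] 8/2 → 2 ('fe')
  [22] 2/5 → 2 ('fe')

n(n+1)/2 = 23·24/2 = 276
Σ LCP = 0 + 1 + 2 + 1 + 0 + 2 + 1 + 0 + 1 + 2 + 0 + 1 + 1 + 1 + 0 + 1 + 1 + 1 + 0 + 1 + 1 + 2 + 2 = 22
distinct = 276 − 22 = 254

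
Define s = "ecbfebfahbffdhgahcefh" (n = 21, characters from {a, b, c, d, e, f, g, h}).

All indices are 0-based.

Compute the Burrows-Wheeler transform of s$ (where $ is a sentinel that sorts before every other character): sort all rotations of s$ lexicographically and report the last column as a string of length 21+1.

rank  rotation                last
    0  $ecbfebfahbffdhgahcefh  h
    1  ahbffdhgahcefh$ecbfebf  f
    2  ahcefh$ecbfebfahbffdhg  g
    3  bfahbffdhgahcefh$ecbfe  e
    4  bfebfahbffdhgahcefh$ec  c
    5  bffdhgahcefh$ecbfebfah  h
    6  cbfebfahbffdhgahcefh$e  e
    7  cefh$ecbfebfahbffdhgah  h
    8  dhgahcefh$ecbfebfahbff  f
    9  ebfahbffdhgahcefh$ecbf  f
   10  ecbfebfahbffdhgahcefh$  $
   11  efh$ecbfebfahbffdhgahc  c
   12  fahbffdhgahcefh$ecbfeb  b
   13  fdhgahcefh$ecbfebfahbf  f
   14  febfahbffdhgahcefh$ecb  b
   15  ffdhgahcefh$ecbfebfahb  b
   16  fh$ecbfebfahbffdhgahce  e
   17  gahcefh$ecbfebfahbffdh  h
   18  h$ecbfebfahbffdhgahcef  f
   19  hbffdhgahcefh$ecbfebfa  a
   20  hcefh$ecbfebfahbffdhga  a
   21  hgahcefh$ecbfebfahbffd  d

hfgechehff$cbfbbehfaad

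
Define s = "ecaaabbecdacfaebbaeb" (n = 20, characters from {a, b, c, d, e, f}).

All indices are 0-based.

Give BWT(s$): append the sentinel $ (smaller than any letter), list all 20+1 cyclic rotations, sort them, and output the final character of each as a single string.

bcaadbfebeabeeacaa$bc

rank  rotation               last
    0  $ecaaabbecdacfaebbaeb  b
    1  aaabbecdacfaebbaeb$ec  c
    2  aabbecdacfaebbaeb$eca  a
    3  abbecdacfaebbaeb$ecaa  a
    4  acfaebbaeb$ecaaabbecd  d
    5  aeb$ecaaabbecdacfaebb  b
    6  aebbaeb$ecaaabbecdacf  f
    7  b$ecaaabbecdacfaebbae  e
    8  baeb$ecaaabbecdacfaeb  b
    9  bbaeb$ecaaabbecdacfae  e
   10  bbecdacfaebbaeb$ecaaa  a
   11  becdacfaebbaeb$ecaaab  b
   12  caaabbecdacfaebbaeb$e  e
   13  cdacfaebbaeb$ecaaabbe  e
   14  cfaebbaeb$ecaaabbecda  a
   15  dacfaebbaeb$ecaaabbec  c
   16  eb$ecaaabbecdacfaebba  a
   17  ebbaeb$ecaaabbecdacfa  a
   18  ecaaabbecdacfaebbaeb$  $
   19  ecdacfaebbaeb$ecaaabb  b
   20  faebbaeb$ecaaabbecdac  c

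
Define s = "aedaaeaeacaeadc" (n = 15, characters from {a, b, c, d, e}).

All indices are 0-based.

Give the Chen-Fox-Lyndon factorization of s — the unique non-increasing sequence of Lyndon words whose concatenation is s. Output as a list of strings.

emit factor 1: 'aed' (i=0, period=3)
emit factor 2: 'aaeaeacaeadc' (i=3, period=12)

["aed", "aaeaeacaeadc"]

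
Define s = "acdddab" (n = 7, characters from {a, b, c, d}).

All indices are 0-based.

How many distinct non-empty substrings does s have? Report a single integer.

24

rank→(start, suffix):
  0 → (5, 'ab')
  1 → (0, 'acdddab')
  2 → (6, 'b')
  3 → (1, 'cdddab')
  4 → (4, 'dab')
  5 → (3, 'ddab')
  6 → (2, 'dddab')

SA = [5, 0, 6, 1, 4, 3, 2]
rank  pair      lcp
   1  s[5:],s[0:]  1  'a'
   2  s[0:],s[6:]  0  ''
   3  s[6:],s[1:]  0  ''
   4  s[1:],s[4:]  0  ''
   5  s[4:],s[3:]  1  'd'
   6  s[3:],s[2:]  2  'dd'

n(n+1)/2 = 7·8/2 = 28
Σ LCP = 0 + 1 + 0 + 0 + 0 + 1 + 2 = 4
distinct = 28 − 4 = 24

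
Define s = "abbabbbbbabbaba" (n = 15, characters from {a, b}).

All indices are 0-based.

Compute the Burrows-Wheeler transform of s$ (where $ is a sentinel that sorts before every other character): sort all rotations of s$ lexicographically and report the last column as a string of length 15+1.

abbb$babbbababba

rank  rotation          last
    0  $abbabbbbbabbaba  a
    1  a$abbabbbbbabbab  b
    2  aba$abbabbbbbabb  b
    3  abbaba$abbabbbbb  b
    4  abbabbbbbabbaba$  $
    5  abbbbbabbaba$abb  b
    6  ba$abbabbbbbabba  a
    7  baba$abbabbbbbab  b
    8  babbaba$abbabbbb  b
    9  babbbbbabbaba$ab  b
   10  bbaba$abbabbbbba  a
   11  bbabbaba$abbabbb  b
   12  bbabbbbbabbaba$a  a
   13  bbbabbaba$abbabb  b
   14  bbbbabbaba$abbab  b
   15  bbbbbabbaba$abba  a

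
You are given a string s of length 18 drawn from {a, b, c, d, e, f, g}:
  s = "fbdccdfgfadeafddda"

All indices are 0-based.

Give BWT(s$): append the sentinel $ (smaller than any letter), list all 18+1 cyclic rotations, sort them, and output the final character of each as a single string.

rank  rotation             last
    0  $fbdccdfgfadeafddda  a
    1  a$fbdccdfgfadeafddd  d
    2  adeafddda$fbdccdfgf  f
    3  afddda$fbdccdfgfade  e
    4  bdccdfgfadeafddda$f  f
    5  ccdfgfadeafddda$fbd  d
    6  cdfgfadeafddda$fbdc  c
    7  da$fbdccdfgfadeafdd  d
    8  dccdfgfadeafddda$fb  b
    9  dda$fbdccdfgfadeafd  d
   10  ddda$fbdccdfgfadeaf  f
   11  deafddda$fbdccdfgfa  a
   12  dfgfadeafddda$fbdcc  c
   13  eafddda$fbdccdfgfad  d
   14  fadeafddda$fbdccdfg  g
   15  fbdccdfgfadeafddda$  $
   16  fddda$fbdccdfgfadea  a
   17  fgfadeafddda$fbdccd  d
   18  gfadeafddda$fbdccdf  f

adfefdcdbdfacdg$adf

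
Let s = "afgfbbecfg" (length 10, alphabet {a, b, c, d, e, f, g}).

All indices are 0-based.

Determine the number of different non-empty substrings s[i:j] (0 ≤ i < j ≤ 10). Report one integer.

rank→(start, suffix):
  0 → (0, 'afgfbbecfg')
  1 → (4, 'bbecfg')
  2 → (5, 'becfg')
  3 → (7, 'cfg')
  4 → (6, 'ecfg')
  5 → (3, 'fbbecfg')
  6 → (8, 'fg')
  7 → (1, 'fgfbbecfg')
  8 → (9, 'g')
  9 → (2, 'gfbbecfg')

SA = [0, 4, 5, 7, 6, 3, 8, 1, 9, 2]
i: (SA[i-1],SA[i]) lcp shared
  1: (0,4) 0 ''
  2: (4,5) 1 'b'
  3: (5,7) 0 ''
  4: (7,6) 0 ''
  5: (6,3) 0 ''
  6: (3,8) 1 'f'
  7: (8,1) 2 'fg'
  8: (1,9) 0 ''
  9: (9,2) 1 'g'

n(n+1)/2 = 10·11/2 = 55
Σ LCP = 0 + 0 + 1 + 0 + 0 + 0 + 1 + 2 + 0 + 1 = 5
distinct = 55 − 5 = 50

50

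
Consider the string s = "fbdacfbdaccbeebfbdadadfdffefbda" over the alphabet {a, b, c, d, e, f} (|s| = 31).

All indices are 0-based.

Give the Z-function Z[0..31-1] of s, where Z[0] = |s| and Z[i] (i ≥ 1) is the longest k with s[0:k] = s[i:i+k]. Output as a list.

[31, 0, 0, 0, 0, 5, 0, 0, 0, 0, 0, 0, 0, 0, 0, 4, 0, 0, 0, 0, 0, 0, 1, 0, 1, 1, 0, 4, 0, 0, 0]

Z[0]=31
i=1: outside box; Z[1]=0
i=2: outside box; Z[2]=0
i=3: outside box; Z[3]=0
i=4: outside box; Z[4]=0
i=5: outside box; Z[5]=5 scan→box=[5,10)
i=6: min(r-i=4, Z[1]=0)=0; Z[6]=0
i=7: min(r-i=3, Z[2]=0)=0; Z[7]=0
i=8: min(r-i=2, Z[3]=0)=0; Z[8]=0
i=9: min(r-i=1, Z[4]=0)=0; Z[9]=0
i=10: outside box; Z[10]=0
i=11: outside box; Z[11]=0
i=12: outside box; Z[12]=0
i=13: outside box; Z[13]=0
i=14: outside box; Z[14]=0
i=15: outside box; Z[15]=4 scan→box=[15,19)
i=16: min(r-i=3, Z[1]=0)=0; Z[16]=0
i=17: min(r-i=2, Z[2]=0)=0; Z[17]=0
i=18: min(r-i=1, Z[3]=0)=0; Z[18]=0
i=19: outside box; Z[19]=0
i=20: outside box; Z[20]=0
i=21: outside box; Z[21]=0
i=22: outside box; Z[22]=1 scan→box=[22,23)
i=23: outside box; Z[23]=0
i=24: outside box; Z[24]=1 scan→box=[24,25)
i=25: outside box; Z[25]=1 scan→box=[25,26)
i=26: outside box; Z[26]=0
i=27: outside box; Z[27]=4 scan→box=[27,31)
i=28: min(r-i=3, Z[1]=0)=0; Z[28]=0
i=29: min(r-i=2, Z[2]=0)=0; Z[29]=0
i=30: min(r-i=1, Z[3]=0)=0; Z[30]=0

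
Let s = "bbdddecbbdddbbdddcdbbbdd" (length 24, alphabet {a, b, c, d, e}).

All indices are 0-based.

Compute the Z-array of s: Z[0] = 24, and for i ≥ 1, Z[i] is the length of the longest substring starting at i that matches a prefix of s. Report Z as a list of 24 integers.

[24, 1, 0, 0, 0, 0, 0, 5, 1, 0, 0, 0, 5, 1, 0, 0, 0, 0, 0, 2, 4, 1, 0, 0]

Z[0]=24
i=1: fresh scan; Z[1]=1 extend→box=[1,2)
i=2: fresh scan; Z[2]=0
i=3: fresh scan; Z[3]=0
i=4: fresh scan; Z[4]=0
i=5: fresh scan; Z[5]=0
i=6: fresh scan; Z[6]=0
i=7: fresh scan; Z[7]=5 extend→box=[7,12)
i=8: min(r-i=4, Z[1]=1)=1; Z[8]=1
i=9: min(r-i=3, Z[2]=0)=0; Z[9]=0
i=10: min(r-i=2, Z[3]=0)=0; Z[10]=0
i=11: min(r-i=1, Z[4]=0)=0; Z[11]=0
i=12: fresh scan; Z[12]=5 extend→box=[12,17)
i=13: min(r-i=4, Z[1]=1)=1; Z[13]=1
i=14: min(r-i=3, Z[2]=0)=0; Z[14]=0
i=15: min(r-i=2, Z[3]=0)=0; Z[15]=0
i=16: min(r-i=1, Z[4]=0)=0; Z[16]=0
i=17: fresh scan; Z[17]=0
i=18: fresh scan; Z[18]=0
i=19: fresh scan; Z[19]=2 extend→box=[19,21)
i=20: min(r-i=1, Z[1]=1)=1; Z[20]=4 extend→box=[20,24)
i=21: min(r-i=3, Z[1]=1)=1; Z[21]=1
i=22: min(r-i=2, Z[2]=0)=0; Z[22]=0
i=23: min(r-i=1, Z[3]=0)=0; Z[23]=0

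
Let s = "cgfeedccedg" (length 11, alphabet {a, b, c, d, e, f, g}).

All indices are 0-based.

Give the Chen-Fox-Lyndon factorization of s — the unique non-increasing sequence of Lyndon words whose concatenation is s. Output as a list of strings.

emit factor 1: 'cgfeed' (i=0, period=6)
emit factor 2: 'ccedg' (i=6, period=5)

["cgfeed", "ccedg"]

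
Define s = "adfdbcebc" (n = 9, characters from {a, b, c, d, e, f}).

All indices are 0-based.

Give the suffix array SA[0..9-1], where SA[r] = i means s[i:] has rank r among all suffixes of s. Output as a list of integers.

[0, 7, 4, 8, 5, 3, 1, 6, 2]

rank→(start, suffix):
  0 → (0, 'adfdbcebc')
  1 → (7, 'bc')
  2 → (4, 'bcebc')
  3 → (8, 'c')
  4 → (5, 'cebc')
  5 → (3, 'dbcebc')
  6 → (1, 'dfdbcebc')
  7 → (6, 'ebc')
  8 → (2, 'fdbcebc')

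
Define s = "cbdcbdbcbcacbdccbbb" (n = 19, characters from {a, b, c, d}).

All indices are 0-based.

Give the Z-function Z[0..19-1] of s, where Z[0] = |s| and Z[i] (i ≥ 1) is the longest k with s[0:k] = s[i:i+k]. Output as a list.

[19, 0, 0, 3, 0, 0, 0, 2, 0, 1, 0, 4, 0, 0, 1, 2, 0, 0, 0]

Z[0]=19
i=1: outside box; Z[1]=0
i=2: outside box; Z[2]=0
i=3: outside box; Z[3]=3 scan→box=[3,6)
i=4: min(r-i=2, Z[1]=0)=0; Z[4]=0
i=5: min(r-i=1, Z[2]=0)=0; Z[5]=0
i=6: outside box; Z[6]=0
i=7: outside box; Z[7]=2 scan→box=[7,9)
i=8: min(r-i=1, Z[1]=0)=0; Z[8]=0
i=9: outside box; Z[9]=1 scan→box=[9,10)
i=10: outside box; Z[10]=0
i=11: outside box; Z[11]=4 scan→box=[11,15)
i=12: min(r-i=3, Z[1]=0)=0; Z[12]=0
i=13: min(r-i=2, Z[2]=0)=0; Z[13]=0
i=14: min(r-i=1, Z[3]=3)=1; Z[14]=1
i=15: outside box; Z[15]=2 scan→box=[15,17)
i=16: min(r-i=1, Z[1]=0)=0; Z[16]=0
i=17: outside box; Z[17]=0
i=18: outside box; Z[18]=0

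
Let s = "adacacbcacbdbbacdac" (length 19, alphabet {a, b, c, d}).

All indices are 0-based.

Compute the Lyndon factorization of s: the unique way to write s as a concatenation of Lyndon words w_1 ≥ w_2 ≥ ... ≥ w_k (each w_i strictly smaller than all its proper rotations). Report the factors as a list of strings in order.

emit factor 1: 'ad' (i=0, period=2)
emit factor 2: 'acacbcacbdbbacd' (i=2, period=15)
emit factor 3: 'ac' (i=17, period=2)

["ad", "acacbcacbdbbacd", "ac"]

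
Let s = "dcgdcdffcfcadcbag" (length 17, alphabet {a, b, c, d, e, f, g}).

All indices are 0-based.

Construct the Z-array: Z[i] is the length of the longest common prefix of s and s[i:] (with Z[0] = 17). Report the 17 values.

Z[0]=17
i=1: fresh scan; Z[1]=0
i=2: fresh scan; Z[2]=0
i=3: fresh scan; Z[3]=2 extend→box=[3,5)
i=4: min(r-i=1, Z[1]=0)=0; Z[4]=0
i=5: fresh scan; Z[5]=1 extend→box=[5,6)
i=6: fresh scan; Z[6]=0
i=7: fresh scan; Z[7]=0
i=8: fresh scan; Z[8]=0
i=9: fresh scan; Z[9]=0
i=10: fresh scan; Z[10]=0
i=11: fresh scan; Z[11]=0
i=12: fresh scan; Z[12]=2 extend→box=[12,14)
i=13: min(r-i=1, Z[1]=0)=0; Z[13]=0
i=14: fresh scan; Z[14]=0
i=15: fresh scan; Z[15]=0
i=16: fresh scan; Z[16]=0

[17, 0, 0, 2, 0, 1, 0, 0, 0, 0, 0, 0, 2, 0, 0, 0, 0]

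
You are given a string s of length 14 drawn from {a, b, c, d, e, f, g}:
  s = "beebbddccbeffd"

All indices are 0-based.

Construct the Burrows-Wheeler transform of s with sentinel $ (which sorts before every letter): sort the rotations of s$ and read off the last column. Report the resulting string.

deb$ccdfdbebbfe

rank  rotation         last
    0  $beebbddccbeffd  d
    1  bbddccbeffd$bee  e
    2  bddccbeffd$beeb  b
    3  beebbddccbeffd$  $
    4  beffd$beebbddcc  c
    5  cbeffd$beebbddc  c
    6  ccbeffd$beebbdd  d
    7  d$beebbddccbeff  f
    8  dccbeffd$beebbd  d
    9  ddccbeffd$beebb  b
   10  ebbddccbeffd$be  e
   11  eebbddccbeffd$b  b
   12  effd$beebbddccb  b
   13  fd$beebbddccbef  f
   14  ffd$beebbddccbe  e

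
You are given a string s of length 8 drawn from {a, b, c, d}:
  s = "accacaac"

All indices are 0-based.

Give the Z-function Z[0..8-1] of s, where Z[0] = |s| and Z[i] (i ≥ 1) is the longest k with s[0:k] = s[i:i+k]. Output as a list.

[8, 0, 0, 2, 0, 1, 2, 0]

Z[0]=8
i=1: i≥r, start 0; Z[1]=0
i=2: i≥r, start 0; Z[2]=0
i=3: i≥r, start 0; Z[3]=2 grow→box=[3,5)
i=4: min(r-i=1, Z[1]=0)=0; Z[4]=0
i=5: i≥r, start 0; Z[5]=1 grow→box=[5,6)
i=6: i≥r, start 0; Z[6]=2 grow→box=[6,8)
i=7: min(r-i=1, Z[1]=0)=0; Z[7]=0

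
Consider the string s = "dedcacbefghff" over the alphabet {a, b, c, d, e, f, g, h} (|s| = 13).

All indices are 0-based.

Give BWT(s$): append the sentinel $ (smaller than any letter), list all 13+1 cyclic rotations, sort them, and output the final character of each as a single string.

rank  rotation        last
    0  $dedcacbefghff  f
    1  acbefghff$dedc  c
    2  befghff$dedcac  c
    3  cacbefghff$ded  d
    4  cbefghff$dedca  a
    5  dcacbefghff$de  e
    6  dedcacbefghff$  $
    7  edcacbefghff$d  d
    8  efghff$dedcacb  b
    9  f$dedcacbefghf  f
   10  ff$dedcacbefgh  h
   11  fghff$dedcacbe  e
   12  ghff$dedcacbef  f
   13  hff$dedcacbefg  g

fccdae$dbfhefg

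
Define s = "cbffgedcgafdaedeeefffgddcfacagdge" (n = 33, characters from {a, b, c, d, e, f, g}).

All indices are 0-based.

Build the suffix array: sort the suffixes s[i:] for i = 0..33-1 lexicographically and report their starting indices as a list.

rank→(start, suffix):
  0 → (26, 'acagdge')
  1 → (12, 'aedeeefffgddcfacagdge')
  2 → (9, 'afdaedeeefffgddcfacagdge')
  3 → (28, 'agdge')
  4 → (1, 'bffgedcgafdaedeeefffgddcfacagdge')
  5 → (27, 'cagdge')
  6 → (0, 'cbffgedcgafdaedeeefffgddcfacagdge')
  7 → (24, 'cfacagdge')
  8 → (7, 'cgafdaedeeefffgddcfacagdge')
  9 → (11, 'daedeeefffgddcfacagdge')
  10 → (23, 'dcfacagdge')
  11 → (6, 'dcgafdaedeeefffgddcfacagdge')
  12 → (22, 'ddcfacagdge')
  13 → (14, 'deeefffgddcfacagdge')
  14 → (30, 'dge')
  15 → (32, 'e')
  16 → (5, 'edcgafdaedeeefffgddcfacagdge')
  17 → (13, 'edeeefffgddcfacagdge')
  18 → (15, 'eeefffgddcfacagdge')
  19 → (16, 'eefffgddcfacagdge')
  20 → (17, 'efffgddcfacagdge')
  21 → (25, 'facagdge')
  22 → (10, 'fdaedeeefffgddcfacagdge')
  23 → (18, 'fffgddcfacagdge')
  24 → (19, 'ffgddcfacagdge')
  25 → (2, 'ffgedcgafdaedeeefffgddcfacagdge')
  26 → (20, 'fgddcfacagdge')
  27 → (3, 'fgedcgafdaedeeefffgddcfacagdge')
  28 → (8, 'gafdaedeeefffgddcfacagdge')
  29 → (21, 'gddcfacagdge')
  30 → (29, 'gdge')
  31 → (31, 'ge')
  32 → (4, 'gedcgafdaedeeefffgddcfacagdge')

[26, 12, 9, 28, 1, 27, 0, 24, 7, 11, 23, 6, 22, 14, 30, 32, 5, 13, 15, 16, 17, 25, 10, 18, 19, 2, 20, 3, 8, 21, 29, 31, 4]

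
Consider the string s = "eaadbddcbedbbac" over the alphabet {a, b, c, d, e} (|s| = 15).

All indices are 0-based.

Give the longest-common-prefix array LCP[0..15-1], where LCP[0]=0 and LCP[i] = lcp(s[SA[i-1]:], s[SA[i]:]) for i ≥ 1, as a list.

rank | idx | suffix
   0 |   1 | aadbddcbedbbac
   1 |  13 | ac
   2 |   2 | adbddcbedbbac
   3 |  12 | bac
   4 |  11 | bbac
   5 |   4 | bddcbedbbac
   6 |   8 | bedbbac
   7 |  14 | c
   8 |   7 | cbedbbac
   9 |  10 | dbbac
  10 |   3 | dbddcbedbbac
  11 |   6 | dcbedbbac
  12 |   5 | ddcbedbbac
  13 |   0 | eaadbddcbedbbac
  14 |   9 | edbbac

SA = [1, 13, 2, 12, 11, 4, 8, 14, 7, 10, 3, 6, 5, 0, 9]
i: (SA[i-1],SA[i]) lcp shared
  1: (1,13) 1 'a'
  2: (13,2) 1 'a'
  3: (2,12) 0 ''
  4: (12,11) 1 'b'
  5: (11,4) 1 'b'
  6: (4,8) 1 'b'
  7: (8,14) 0 ''
  8: (14,7) 1 'c'
  9: (7,10) 0 ''
  10: (10,3) 2 'db'
  11: (3,6) 1 'd'
  12: (6,5) 1 'd'
  13: (5,0) 0 ''
  14: (0,9) 1 'e'

[0, 1, 1, 0, 1, 1, 1, 0, 1, 0, 2, 1, 1, 0, 1]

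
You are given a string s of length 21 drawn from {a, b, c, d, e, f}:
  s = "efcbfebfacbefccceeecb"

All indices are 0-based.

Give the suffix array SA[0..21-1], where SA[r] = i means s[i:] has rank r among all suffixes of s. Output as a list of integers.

[8, 20, 10, 6, 3, 19, 9, 2, 13, 14, 15, 5, 18, 17, 16, 0, 11, 7, 1, 12, 4]

rank→(start, suffix):
  0 → (8, 'acbefccceeecb')
  1 → (20, 'b')
  2 → (10, 'befccceeecb')
  3 → (6, 'bfacbefccceeecb')
  4 → (3, 'bfebfacbefccceeecb')
  5 → (19, 'cb')
  6 → (9, 'cbefccceeecb')
  7 → (2, 'cbfebfacbefccceeecb')
  8 → (13, 'ccceeecb')
  9 → (14, 'cceeecb')
  10 → (15, 'ceeecb')
  11 → (5, 'ebfacbefccceeecb')
  12 → (18, 'ecb')
  13 → (17, 'eecb')
  14 → (16, 'eeecb')
  15 → (0, 'efcbfebfacbefccceeecb')
  16 → (11, 'efccceeecb')
  17 → (7, 'facbefccceeecb')
  18 → (1, 'fcbfebfacbefccceeecb')
  19 → (12, 'fccceeecb')
  20 → (4, 'febfacbefccceeecb')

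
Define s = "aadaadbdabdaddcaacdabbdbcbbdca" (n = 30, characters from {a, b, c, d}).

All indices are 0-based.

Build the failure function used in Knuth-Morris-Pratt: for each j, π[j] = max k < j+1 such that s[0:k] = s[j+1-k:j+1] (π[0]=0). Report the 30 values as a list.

[0, 1, 0, 1, 2, 3, 0, 0, 1, 0, 0, 1, 0, 0, 0, 1, 2, 0, 0, 1, 0, 0, 0, 0, 0, 0, 0, 0, 0, 1]

π[0] = 0
j=1 s[j]='a': π[1]=1 (border 'a')
j=2 s[j]='d': k: 1→0; π[2]=0 (border '')
j=3 s[j]='a': π[3]=1 (border 'a')
j=4 s[j]='a': π[4]=2 (border 'aa')
j=5 s[j]='d': π[5]=3 (border 'aad')
j=6 s[j]='b': k: 3→0; π[6]=0 (border '')
j=7 s[j]='d': π[7]=0 (border '')
j=8 s[j]='a': π[8]=1 (border 'a')
j=9 s[j]='b': k: 1→0; π[9]=0 (border '')
j=10 s[j]='d': π[10]=0 (border '')
j=11 s[j]='a': π[11]=1 (border 'a')
j=12 s[j]='d': k: 1→0; π[12]=0 (border '')
j=13 s[j]='d': π[13]=0 (border '')
j=14 s[j]='c': π[14]=0 (border '')
j=15 s[j]='a': π[15]=1 (border 'a')
j=16 s[j]='a': π[16]=2 (border 'aa')
j=17 s[j]='c': k: 2→1→0; π[17]=0 (border '')
j=18 s[j]='d': π[18]=0 (border '')
j=19 s[j]='a': π[19]=1 (border 'a')
j=20 s[j]='b': k: 1→0; π[20]=0 (border '')
j=21 s[j]='b': π[21]=0 (border '')
j=22 s[j]='d': π[22]=0 (border '')
j=23 s[j]='b': π[23]=0 (border '')
j=24 s[j]='c': π[24]=0 (border '')
j=25 s[j]='b': π[25]=0 (border '')
j=26 s[j]='b': π[26]=0 (border '')
j=27 s[j]='d': π[27]=0 (border '')
j=28 s[j]='c': π[28]=0 (border '')
j=29 s[j]='a': π[29]=1 (border 'a')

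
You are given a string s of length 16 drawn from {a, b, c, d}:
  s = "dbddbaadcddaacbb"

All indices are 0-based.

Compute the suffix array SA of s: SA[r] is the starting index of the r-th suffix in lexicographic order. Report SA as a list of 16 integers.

rank | idx | suffix
   0 |  11 | aacbb
   1 |   5 | aadcddaacbb
   2 |  12 | acbb
   3 |   6 | adcddaacbb
   4 |  15 | b
   5 |   4 | baadcddaacbb
   6 |  14 | bb
   7 |   1 | bddbaadcddaacbb
   8 |  13 | cbb
   9 |   8 | cddaacbb
  10 |  10 | daacbb
  11 |   3 | dbaadcddaacbb
  12 |   0 | dbddbaadcddaacbb
  13 |   7 | dcddaacbb
  14 |   9 | ddaacbb
  15 |   2 | ddbaadcddaacbb

[11, 5, 12, 6, 15, 4, 14, 1, 13, 8, 10, 3, 0, 7, 9, 2]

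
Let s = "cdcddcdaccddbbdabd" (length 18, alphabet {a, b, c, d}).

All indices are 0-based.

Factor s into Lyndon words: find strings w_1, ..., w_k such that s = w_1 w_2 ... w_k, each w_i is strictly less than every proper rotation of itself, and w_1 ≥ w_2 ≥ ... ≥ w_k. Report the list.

emit factor 1: 'cdcdd' (i=0, period=5)
emit factor 2: 'cd' (i=5, period=2)
emit factor 3: 'accddbbd' (i=7, period=8)
emit factor 4: 'abd' (i=15, period=3)

["cdcdd", "cd", "accddbbd", "abd"]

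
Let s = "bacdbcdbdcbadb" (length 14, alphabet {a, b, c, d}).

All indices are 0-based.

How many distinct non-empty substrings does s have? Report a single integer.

rank→(start, suffix):
  0 → (1, 'acdbcdbdcbadb')
  1 → (11, 'adb')
  2 → (13, 'b')
  3 → (0, 'bacdbcdbdcbadb')
  4 → (10, 'badb')
  5 → (4, 'bcdbdcbadb')
  6 → (7, 'bdcbadb')
  7 → (9, 'cbadb')
  8 → (2, 'cdbcdbdcbadb')
  9 → (5, 'cdbdcbadb')
  10 → (12, 'db')
  11 → (3, 'dbcdbdcbadb')
  12 → (6, 'dbdcbadb')
  13 → (8, 'dcbadb')

SA = [1, 11, 13, 0, 10, 4, 7, 9, 2, 5, 12, 3, 6, 8]
i: (SA[i-1],SA[i]) lcp shared
  1: (1,11) 1 'a'
  2: (11,13) 0 ''
  3: (13,0) 1 'b'
  4: (0,10) 2 'ba'
  5: (10,4) 1 'b'
  6: (4,7) 1 'b'
  7: (7,9) 0 ''
  8: (9,2) 1 'c'
  9: (2,5) 3 'cdb'
  10: (5,12) 0 ''
  11: (12,3) 2 'db'
  12: (3,6) 2 'db'
  13: (6,8) 1 'd'

n(n+1)/2 = 14·15/2 = 105
Σ LCP = 0 + 1 + 0 + 1 + 2 + 1 + 1 + 0 + 1 + 3 + 0 + 2 + 2 + 1 = 15
distinct = 105 − 15 = 90

90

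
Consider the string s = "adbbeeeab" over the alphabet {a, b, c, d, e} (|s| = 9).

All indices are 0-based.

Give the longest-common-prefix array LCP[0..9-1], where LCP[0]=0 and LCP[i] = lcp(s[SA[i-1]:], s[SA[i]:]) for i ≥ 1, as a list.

sorted suffixes:
  #0 SA[0]=7  'ab'
  #1 SA[1]=0  'adbbeeeab'
  #2 SA[2]=8  'b'
  #3 SA[3]=2  'bbeeeab'
  #4 SA[4]=3  'beeeab'
  #5 SA[5]=1  'dbbeeeab'
  #6 SA[6]=6  'eab'
  #7 SA[7]=5  'eeab'
  #8 SA[8]=4  'eeeab'

SA = [7, 0, 8, 2, 3, 1, 6, 5, 4]
[i] adj suffixes → lcp
  [1] 7/0 → 1 ('a')
  [2] 0/8 → 0 ('')
  [3] 8/2 → 1 ('b')
  [4] 2/3 → 1 ('b')
  [5] 3/1 → 0 ('')
  [6] 1/6 → 0 ('')
  [7] 6/5 → 1 ('e')
  [8] 5/4 → 2 ('ee')

[0, 1, 0, 1, 1, 0, 0, 1, 2]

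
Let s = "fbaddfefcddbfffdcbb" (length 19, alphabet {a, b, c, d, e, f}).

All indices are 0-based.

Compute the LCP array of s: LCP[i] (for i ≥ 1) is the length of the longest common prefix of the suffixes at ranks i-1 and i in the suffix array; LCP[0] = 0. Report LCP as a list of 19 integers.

rank | idx | suffix
   0 |   2 | addfefcddbfffdcbb
   1 |  18 | b
   2 |   1 | baddfefcddbfffdcbb
   3 |  17 | bb
   4 |  11 | bfffdcbb
   5 |  16 | cbb
   6 |   8 | cddbfffdcbb
   7 |  10 | dbfffdcbb
   8 |  15 | dcbb
   9 |   9 | ddbfffdcbb
  10 |   3 | ddfefcddbfffdcbb
  11 |   4 | dfefcddbfffdcbb
  12 |   6 | efcddbfffdcbb
  13 |   0 | fbaddfefcddbfffdcbb
  14 |   7 | fcddbfffdcbb
  15 |  14 | fdcbb
  16 |   5 | fefcddbfffdcbb
  17 |  13 | ffdcbb
  18 |  12 | fffdcbb

SA = [2, 18, 1, 17, 11, 16, 8, 10, 15, 9, 3, 4, 6, 0, 7, 14, 5, 13, 12]
[i] adj suffixes → lcp
  [1] 2/18 → 0 ('')
  [2] 18/1 → 1 ('b')
  [3] 1/17 → 1 ('b')
  [4] 17/11 → 1 ('b')
  [5] 11/16 → 0 ('')
  [6] 16/8 → 1 ('c')
  [7] 8/10 → 0 ('')
  [8] 10/15 → 1 ('d')
  [9] 15/9 → 1 ('d')
  [10] 9/3 → 2 ('dd')
  [11] 3/4 → 1 ('d')
  [12] 4/6 → 0 ('')
  [13] 6/0 → 0 ('')
  [14] 0/7 → 1 ('f')
  [15] 7/14 → 1 ('f')
  [16] 14/5 → 1 ('f')
  [17] 5/13 → 1 ('f')
  [18] 13/12 → 2 ('ff')

[0, 0, 1, 1, 1, 0, 1, 0, 1, 1, 2, 1, 0, 0, 1, 1, 1, 1, 2]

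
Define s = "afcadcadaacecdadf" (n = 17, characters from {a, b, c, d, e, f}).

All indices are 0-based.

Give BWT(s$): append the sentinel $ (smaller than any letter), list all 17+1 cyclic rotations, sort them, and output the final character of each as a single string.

fdaccd$dfeaacaacda

rank  rotation            last
    0  $afcadcadaacecdadf  f
    1  aacecdadf$afcadcad  d
    2  acecdadf$afcadcada  a
    3  adaacecdadf$afcadc  c
    4  adcadaacecdadf$afc  c
    5  adf$afcadcadaacecd  d
    6  afcadcadaacecdadf$  $
    7  cadaacecdadf$afcad  d
    8  cadcadaacecdadf$af  f
    9  cdadf$afcadcadaace  e
   10  cecdadf$afcadcadaa  a
   11  daacecdadf$afcadca  a
   12  dadf$afcadcadaacec  c
   13  dcadaacecdadf$afca  a
   14  df$afcadcadaacecda  a
   15  ecdadf$afcadcadaac  c
   16  f$afcadcadaacecdad  d
   17  fcadcadaacecdadf$a  a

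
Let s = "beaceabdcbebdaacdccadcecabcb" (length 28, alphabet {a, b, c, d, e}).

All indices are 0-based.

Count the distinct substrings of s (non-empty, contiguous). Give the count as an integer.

373

rank | idx | suffix
   0 |  13 | aacdccadcecabcb
   1 |  24 | abcb
   2 |   5 | abdcbebdaacdccadcecabcb
   3 |  14 | acdccadcecabcb
   4 |   2 | aceabdcbebdaacdccadcecabcb
   5 |  19 | adcecabcb
   6 |  27 | b
   7 |  25 | bcb
   8 |  11 | bdaacdccadcecabcb
   9 |   6 | bdcbebdaacdccadcecabcb
  10 |   0 | beaceabdcbebdaacdccadcecabcb
  11 |   9 | bebdaacdccadcecabcb
  12 |  23 | cabcb
  13 |  18 | cadcecabcb
  14 |  26 | cb
  15 |   8 | cbebdaacdccadcecabcb
  16 |  17 | ccadcecabcb
  17 |  15 | cdccadcecabcb
  18 |   3 | ceabdcbebdaacdccadcecabcb
  19 |  21 | cecabcb
  20 |  12 | daacdccadcecabcb
  21 |   7 | dcbebdaacdccadcecabcb
  22 |  16 | dccadcecabcb
  23 |  20 | dcecabcb
  24 |   4 | eabdcbebdaacdccadcecabcb
  25 |   1 | eaceabdcbebdaacdccadcecabcb
  26 |  10 | ebdaacdccadcecabcb
  27 |  22 | ecabcb

SA = [13, 24, 5, 14, 2, 19, 27, 25, 11, 6, 0, 9, 23, 18, 26, 8, 17, 15, 3, 21, 12, 7, 16, 20, 4, 1, 10, 22]
[i] adj suffixes → lcp
  [1] 13/24 → 1 ('a')
  [2] 24/5 → 2 ('ab')
  [3] 5/14 → 1 ('a')
  [4] 14/2 → 2 ('ac')
  [5] 2/19 → 1 ('a')
  [6] 19/27 → 0 ('')
  [7] 27/25 → 1 ('b')
  [8] 25/11 → 1 ('b')
  [9] 11/6 → 2 ('bd')
  [10] 6/0 → 1 ('b')
  [11] 0/9 → 2 ('be')
  [12] 9/23 → 0 ('')
  [13] 23/18 → 2 ('ca')
  [14] 18/26 → 1 ('c')
  [15] 26/8 → 2 ('cb')
  [16] 8/17 → 1 ('c')
  [17] 17/15 → 1 ('c')
  [18] 15/3 → 1 ('c')
  [19] 3/21 → 2 ('ce')
  [20] 21/12 → 0 ('')
  [21] 12/7 → 1 ('d')
  [22] 7/16 → 2 ('dc')
  [23] 16/20 → 2 ('dc')
  [24] 20/4 → 0 ('')
  [25] 4/1 → 2 ('ea')
  [26] 1/10 → 1 ('e')
  [27] 10/22 → 1 ('e')

n(n+1)/2 = 28·29/2 = 406
Σ LCP = 0 + 1 + 2 + 1 + 2 + 1 + 0 + 1 + 1 + 2 + 1 + 2 + 0 + 2 + 1 + 2 + 1 + 1 + 1 + 2 + 0 + 1 + 2 + 2 + 0 + 2 + 1 + 1 = 33
distinct = 406 − 33 = 373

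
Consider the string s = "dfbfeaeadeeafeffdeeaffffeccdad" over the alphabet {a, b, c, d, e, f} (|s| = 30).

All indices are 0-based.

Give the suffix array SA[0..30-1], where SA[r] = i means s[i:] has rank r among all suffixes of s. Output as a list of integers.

sorted suffixes:
  #0 SA[0]=28  'ad'
  #1 SA[1]=7  'adeeafeffdeeaffffeccdad'
  #2 SA[2]=5  'aeadeeafeffdeeaffffeccdad'
  #3 SA[3]=11  'afeffdeeaffffeccdad'
  #4 SA[4]=19  'affffeccdad'
  #5 SA[5]=2  'bfeaeadeeafeffdeeaffffeccdad'
  #6 SA[6]=25  'ccdad'
  #7 SA[7]=26  'cdad'
  #8 SA[8]=29  'd'
  #9 SA[9]=27  'dad'
  #10 SA[10]=8  'deeafeffdeeaffffeccdad'
  #11 SA[11]=16  'deeaffffeccdad'
  #12 SA[12]=0  'dfbfeaeadeeafeffdeeaffffeccdad'
  #13 SA[13]=6  'eadeeafeffdeeaffffeccdad'
  #14 SA[14]=4  'eaeadeeafeffdeeaffffeccdad'
  #15 SA[15]=10  'eafeffdeeaffffeccdad'
  #16 SA[16]=18  'eaffffeccdad'
  #17 SA[17]=24  'eccdad'
  #18 SA[18]=9  'eeafeffdeeaffffeccdad'
  #19 SA[19]=17  'eeaffffeccdad'
  #20 SA[20]=13  'effdeeaffffeccdad'
  #21 SA[21]=1  'fbfeaeadeeafeffdeeaffffeccdad'
  #22 SA[22]=15  'fdeeaffffeccdad'
  #23 SA[23]=3  'feaeadeeafeffdeeaffffeccdad'
  #24 SA[24]=23  'feccdad'
  #25 SA[25]=12  'feffdeeaffffeccdad'
  #26 SA[26]=14  'ffdeeaffffeccdad'
  #27 SA[27]=22  'ffeccdad'
  #28 SA[28]=21  'fffeccdad'
  #29 SA[29]=20  'ffffeccdad'

[28, 7, 5, 11, 19, 2, 25, 26, 29, 27, 8, 16, 0, 6, 4, 10, 18, 24, 9, 17, 13, 1, 15, 3, 23, 12, 14, 22, 21, 20]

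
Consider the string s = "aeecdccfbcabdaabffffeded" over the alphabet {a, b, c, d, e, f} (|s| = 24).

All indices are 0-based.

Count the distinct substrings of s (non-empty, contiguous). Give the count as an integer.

277

rank | idx | suffix
   0 |  13 | aabffffeded
   1 |  10 | abdaabffffeded
   2 |  14 | abffffeded
   3 |   0 | aeecdccfbcabdaabffffeded
   4 |   8 | bcabdaabffffeded
   5 |  11 | bdaabffffeded
   6 |  15 | bffffeded
   7 |   9 | cabdaabffffeded
   8 |   5 | ccfbcabdaabffffeded
   9 |   3 | cdccfbcabdaabffffeded
  10 |   6 | cfbcabdaabffffeded
  11 |  23 | d
  12 |  12 | daabffffeded
  13 |   4 | dccfbcabdaabffffeded
  14 |  21 | ded
  15 |   2 | ecdccfbcabdaabffffeded
  16 |  22 | ed
  17 |  20 | eded
  18 |   1 | eecdccfbcabdaabffffeded
  19 |   7 | fbcabdaabffffeded
  20 |  19 | feded
  21 |  18 | ffeded
  22 |  17 | fffeded
  23 |  16 | ffffeded

SA = [13, 10, 14, 0, 8, 11, 15, 9, 5, 3, 6, 23, 12, 4, 21, 2, 22, 20, 1, 7, 19, 18, 17, 16]
i: (SA[i-1],SA[i]) lcp shared
  1: (13,10) 1 'a'
  2: (10,14) 2 'ab'
  3: (14,0) 1 'a'
  4: (0,8) 0 ''
  5: (8,11) 1 'b'
  6: (11,15) 1 'b'
  7: (15,9) 0 ''
  8: (9,5) 1 'c'
  9: (5,3) 1 'c'
  10: (3,6) 1 'c'
  11: (6,23) 0 ''
  12: (23,12) 1 'd'
  13: (12,4) 1 'd'
  14: (4,21) 1 'd'
  15: (21,2) 0 ''
  16: (2,22) 1 'e'
  17: (22,20) 2 'ed'
  18: (20,1) 1 'e'
  19: (1,7) 0 ''
  20: (7,19) 1 'f'
  21: (19,18) 1 'f'
  22: (18,17) 2 'ff'
  23: (17,16) 3 'fff'

n(n+1)/2 = 24·25/2 = 300
Σ LCP = 0 + 1 + 2 + 1 + 0 + 1 + 1 + 0 + 1 + 1 + 1 + 0 + 1 + 1 + 1 + 0 + 1 + 2 + 1 + 0 + 1 + 1 + 2 + 3 = 23
distinct = 300 − 23 = 277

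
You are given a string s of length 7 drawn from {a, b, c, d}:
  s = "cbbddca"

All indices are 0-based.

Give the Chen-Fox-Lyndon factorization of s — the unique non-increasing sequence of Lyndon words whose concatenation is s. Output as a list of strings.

emit factor 1: 'c' (i=0, period=1)
emit factor 2: 'bbddc' (i=1, period=5)
emit factor 3: 'a' (i=6, period=1)

["c", "bbddc", "a"]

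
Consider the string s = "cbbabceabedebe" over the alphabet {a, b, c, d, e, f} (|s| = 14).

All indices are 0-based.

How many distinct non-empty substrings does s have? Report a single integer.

rank→(start, suffix):
  0 → (3, 'abceabedebe')
  1 → (7, 'abedebe')
  2 → (2, 'babceabedebe')
  3 → (1, 'bbabceabedebe')
  4 → (4, 'bceabedebe')
  5 → (12, 'be')
  6 → (8, 'bedebe')
  7 → (0, 'cbbabceabedebe')
  8 → (5, 'ceabedebe')
  9 → (10, 'debe')
  10 → (13, 'e')
  11 → (6, 'eabedebe')
  12 → (11, 'ebe')
  13 → (9, 'edebe')

SA = [3, 7, 2, 1, 4, 12, 8, 0, 5, 10, 13, 6, 11, 9]
[i] adj suffixes → lcp
  [1] 3/7 → 2 ('ab')
  [2] 7/2 → 0 ('')
  [3] 2/1 → 1 ('b')
  [4] 1/4 → 1 ('b')
  [5] 4/12 → 1 ('b')
  [6] 12/8 → 2 ('be')
  [7] 8/0 → 0 ('')
  [8] 0/5 → 1 ('c')
  [9] 5/10 → 0 ('')
  [10] 10/13 → 0 ('')
  [11] 13/6 → 1 ('e')
  [12] 6/11 → 1 ('e')
  [13] 11/9 → 1 ('e')

n(n+1)/2 = 14·15/2 = 105
Σ LCP = 0 + 2 + 0 + 1 + 1 + 1 + 2 + 0 + 1 + 0 + 0 + 1 + 1 + 1 = 11
distinct = 105 − 11 = 94

94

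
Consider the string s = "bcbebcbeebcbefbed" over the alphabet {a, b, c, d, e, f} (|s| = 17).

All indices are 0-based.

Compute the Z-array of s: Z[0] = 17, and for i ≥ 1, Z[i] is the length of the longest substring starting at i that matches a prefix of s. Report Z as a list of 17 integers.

[17, 0, 1, 0, 4, 0, 1, 0, 0, 4, 0, 1, 0, 0, 1, 0, 0]

Z[0]=17
i=1: fresh scan; Z[1]=0
i=2: fresh scan; Z[2]=1 scan→box=[2,3)
i=3: fresh scan; Z[3]=0
i=4: fresh scan; Z[4]=4 scan→box=[4,8)
i=5: min(r-i=3, Z[1]=0)=0; Z[5]=0
i=6: min(r-i=2, Z[2]=1)=1; Z[6]=1
i=7: min(r-i=1, Z[3]=0)=0; Z[7]=0
i=8: fresh scan; Z[8]=0
i=9: fresh scan; Z[9]=4 scan→box=[9,13)
i=10: min(r-i=3, Z[1]=0)=0; Z[10]=0
i=11: min(r-i=2, Z[2]=1)=1; Z[11]=1
i=12: min(r-i=1, Z[3]=0)=0; Z[12]=0
i=13: fresh scan; Z[13]=0
i=14: fresh scan; Z[14]=1 scan→box=[14,15)
i=15: fresh scan; Z[15]=0
i=16: fresh scan; Z[16]=0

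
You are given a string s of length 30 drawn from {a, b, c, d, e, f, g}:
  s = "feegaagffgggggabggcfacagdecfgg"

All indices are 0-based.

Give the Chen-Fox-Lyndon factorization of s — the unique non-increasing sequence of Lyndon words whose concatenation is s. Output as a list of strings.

emit factor 1: 'f' (i=0, period=1)
emit factor 2: 'eeg' (i=1, period=3)
emit factor 3: 'aagffgggggabggcfacagdecfgg' (i=4, period=26)

["f", "eeg", "aagffgggggabggcfacagdecfgg"]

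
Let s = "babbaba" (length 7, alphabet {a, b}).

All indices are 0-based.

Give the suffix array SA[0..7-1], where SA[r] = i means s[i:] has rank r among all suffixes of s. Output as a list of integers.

[6, 4, 1, 5, 3, 0, 2]

sorted suffixes:
  #0 SA[0]=6  'a'
  #1 SA[1]=4  'aba'
  #2 SA[2]=1  'abbaba'
  #3 SA[3]=5  'ba'
  #4 SA[4]=3  'baba'
  #5 SA[5]=0  'babbaba'
  #6 SA[6]=2  'bbaba'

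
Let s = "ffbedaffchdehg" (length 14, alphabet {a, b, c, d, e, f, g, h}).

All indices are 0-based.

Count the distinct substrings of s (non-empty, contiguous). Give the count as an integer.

rank→(start, suffix):
  0 → (5, 'affchdehg')
  1 → (2, 'bedaffchdehg')
  2 → (8, 'chdehg')
  3 → (4, 'daffchdehg')
  4 → (10, 'dehg')
  5 → (3, 'edaffchdehg')
  6 → (11, 'ehg')
  7 → (1, 'fbedaffchdehg')
  8 → (7, 'fchdehg')
  9 → (0, 'ffbedaffchdehg')
  10 → (6, 'ffchdehg')
  11 → (13, 'g')
  12 → (9, 'hdehg')
  13 → (12, 'hg')

SA = [5, 2, 8, 4, 10, 3, 11, 1, 7, 0, 6, 13, 9, 12]
[i] adj suffixes → lcp
  [1] 5/2 → 0 ('')
  [2] 2/8 → 0 ('')
  [3] 8/4 → 0 ('')
  [4] 4/10 → 1 ('d')
  [5] 10/3 → 0 ('')
  [6] 3/11 → 1 ('e')
  [7] 11/1 → 0 ('')
  [8] 1/7 → 1 ('f')
  [9] 7/0 → 1 ('f')
  [10] 0/6 → 2 ('ff')
  [11] 6/13 → 0 ('')
  [12] 13/9 → 0 ('')
  [13] 9/12 → 1 ('h')

n(n+1)/2 = 14·15/2 = 105
Σ LCP = 0 + 0 + 0 + 0 + 1 + 0 + 1 + 0 + 1 + 1 + 2 + 0 + 0 + 1 = 7
distinct = 105 − 7 = 98

98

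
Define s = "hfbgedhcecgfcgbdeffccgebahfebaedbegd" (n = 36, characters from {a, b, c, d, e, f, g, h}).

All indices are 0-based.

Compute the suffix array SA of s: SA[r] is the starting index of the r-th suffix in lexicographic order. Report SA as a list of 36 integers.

sorted suffixes:
  #0 SA[0]=29  'aedbegd'
  #1 SA[1]=24  'ahfebaedbegd'
  #2 SA[2]=28  'baedbegd'
  #3 SA[3]=23  'bahfebaedbegd'
  #4 SA[4]=14  'bdeffccgebahfebaedbegd'
  #5 SA[5]=32  'begd'
  #6 SA[6]=2  'bgedhcecgfcgbdeffccgebahfebaedbegd'
  #7 SA[7]=19  'ccgebahfebaedbegd'
  #8 SA[8]=7  'cecgfcgbdeffccgebahfebaedbegd'
  #9 SA[9]=12  'cgbdeffccgebahfebaedbegd'
  #10 SA[10]=20  'cgebahfebaedbegd'
  #11 SA[11]=9  'cgfcgbdeffccgebahfebaedbegd'
  #12 SA[12]=35  'd'
  #13 SA[13]=31  'dbegd'
  #14 SA[14]=15  'deffccgebahfebaedbegd'
  #15 SA[15]=5  'dhcecgfcgbdeffccgebahfebaedbegd'
  #16 SA[16]=27  'ebaedbegd'
  #17 SA[17]=22  'ebahfebaedbegd'
  #18 SA[18]=8  'ecgfcgbdeffccgebahfebaedbegd'
  #19 SA[19]=30  'edbegd'
  #20 SA[20]=4  'edhcecgfcgbdeffccgebahfebaedbegd'
  #21 SA[21]=16  'effccgebahfebaedbegd'
  #22 SA[22]=33  'egd'
  #23 SA[23]=1  'fbgedhcecgfcgbdeffccgebahfebaedbegd'
  #24 SA[24]=18  'fccgebahfebaedbegd'
  #25 SA[25]=11  'fcgbdeffccgebahfebaedbegd'
  #26 SA[26]=26  'febaedbegd'
  #27 SA[27]=17  'ffccgebahfebaedbegd'
  #28 SA[28]=13  'gbdeffccgebahfebaedbegd'
  #29 SA[29]=34  'gd'
  #30 SA[30]=21  'gebahfebaedbegd'
  #31 SA[31]=3  'gedhcecgfcgbdeffccgebahfebaedbegd'
  #32 SA[32]=10  'gfcgbdeffccgebahfebaedbegd'
  #33 SA[33]=6  'hcecgfcgbdeffccgebahfebaedbegd'
  #34 SA[34]=0  'hfbgedhcecgfcgbdeffccgebahfebaedbegd'
  #35 SA[35]=25  'hfebaedbegd'

[29, 24, 28, 23, 14, 32, 2, 19, 7, 12, 20, 9, 35, 31, 15, 5, 27, 22, 8, 30, 4, 16, 33, 1, 18, 11, 26, 17, 13, 34, 21, 3, 10, 6, 0, 25]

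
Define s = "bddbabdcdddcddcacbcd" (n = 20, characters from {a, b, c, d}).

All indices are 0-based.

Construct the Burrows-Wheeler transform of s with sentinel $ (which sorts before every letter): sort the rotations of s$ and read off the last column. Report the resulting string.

dbcdca$dabddcdddbbcdc

rank  rotation               last
    0  $bddbabdcdddcddcacbcd  d
    1  abdcdddcddcacbcd$bddb  b
    2  acbcd$bddbabdcdddcddc  c
    3  babdcdddcddcacbcd$bdd  d
    4  bcd$bddbabdcdddcddcac  c
    5  bdcdddcddcacbcd$bddba  a
    6  bddbabdcdddcddcacbcd$  $
    7  cacbcd$bddbabdcdddcdd  d
    8  cbcd$bddbabdcdddcddca  a
    9  cd$bddbabdcdddcddcacb  b
   10  cddcacbcd$bddbabdcddd  d
   11  cdddcddcacbcd$bddbabd  d
   12  d$bddbabdcdddcddcacbc  c
   13  dbabdcdddcddcacbcd$bd  d
   14  dcacbcd$bddbabdcdddcd  d
   15  dcddcacbcd$bddbabdcdd  d
   16  dcdddcddcacbcd$bddbab  b
   17  ddbabdcdddcddcacbcd$b  b
   18  ddcacbcd$bddbabdcdddc  c
   19  ddcddcacbcd$bddbabdcd  d
   20  dddcddcacbcd$bddbabdc  c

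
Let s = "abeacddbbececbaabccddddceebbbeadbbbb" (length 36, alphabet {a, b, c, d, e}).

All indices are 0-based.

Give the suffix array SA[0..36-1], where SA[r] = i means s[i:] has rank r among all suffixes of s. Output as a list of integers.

rank | idx | suffix
   0 |  14 | aabccddddceebbbeadbbbb
   1 |  15 | abccddddceebbbeadbbbb
   2 |   0 | abeacddbbececbaabccddddceebbbeadbbbb
   3 |   3 | acddbbececbaabccddddceebbbeadbbbb
   4 |  30 | adbbbb
   5 |  35 | b
   6 |  13 | baabccddddceebbbeadbbbb
   7 |  34 | bb
   8 |  33 | bbb
   9 |  32 | bbbb
  10 |  26 | bbbeadbbbb
  11 |  27 | bbeadbbbb
  12 |   7 | bbececbaabccddddceebbbeadbbbb
  13 |  16 | bccddddceebbbeadbbbb
  14 |   1 | beacddbbececbaabccddddceebbbeadbbbb
  15 |  28 | beadbbbb
  16 |   8 | bececbaabccddddceebbbeadbbbb
  17 |  12 | cbaabccddddceebbbeadbbbb
  18 |  17 | ccddddceebbbeadbbbb
  19 |   4 | cddbbececbaabccddddceebbbeadbbbb
  20 |  18 | cddddceebbbeadbbbb
  21 |  10 | cecbaabccddddceebbbeadbbbb
  22 |  23 | ceebbbeadbbbb
  23 |  31 | dbbbb
  24 |   6 | dbbececbaabccddddceebbbeadbbbb
  25 |  22 | dceebbbeadbbbb
  26 |   5 | ddbbececbaabccddddceebbbeadbbbb
  27 |  21 | ddceebbbeadbbbb
  28 |  20 | dddceebbbeadbbbb
  29 |  19 | ddddceebbbeadbbbb
  30 |   2 | eacddbbececbaabccddddceebbbeadbbbb
  31 |  29 | eadbbbb
  32 |  25 | ebbbeadbbbb
  33 |  11 | ecbaabccddddceebbbeadbbbb
  34 |   9 | ececbaabccddddceebbbeadbbbb
  35 |  24 | eebbbeadbbbb

[14, 15, 0, 3, 30, 35, 13, 34, 33, 32, 26, 27, 7, 16, 1, 28, 8, 12, 17, 4, 18, 10, 23, 31, 6, 22, 5, 21, 20, 19, 2, 29, 25, 11, 9, 24]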